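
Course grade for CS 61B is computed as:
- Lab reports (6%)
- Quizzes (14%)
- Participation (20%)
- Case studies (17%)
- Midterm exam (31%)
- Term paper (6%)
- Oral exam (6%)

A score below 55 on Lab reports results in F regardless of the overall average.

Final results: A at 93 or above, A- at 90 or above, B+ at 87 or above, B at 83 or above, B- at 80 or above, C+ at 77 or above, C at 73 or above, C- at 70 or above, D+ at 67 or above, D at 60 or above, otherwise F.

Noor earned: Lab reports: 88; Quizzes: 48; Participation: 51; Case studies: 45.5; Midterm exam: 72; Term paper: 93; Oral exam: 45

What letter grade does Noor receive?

D

Lab reports score 88 ≥ 55: minimum met.
Weighted total:
  Lab reports 88 × 0.06 = 5.28
  Quizzes 48 × 0.14 = 6.72
  Participation 51 × 0.2 = 10.2
  Case studies 45.5 × 0.17 = 7.735
  Midterm exam 72 × 0.31 = 22.32
  Term paper 93 × 0.06 = 5.58
  Oral exam 45 × 0.06 = 2.7
Sum = 60.535
60.535 is ≥ 60 and < 67 → D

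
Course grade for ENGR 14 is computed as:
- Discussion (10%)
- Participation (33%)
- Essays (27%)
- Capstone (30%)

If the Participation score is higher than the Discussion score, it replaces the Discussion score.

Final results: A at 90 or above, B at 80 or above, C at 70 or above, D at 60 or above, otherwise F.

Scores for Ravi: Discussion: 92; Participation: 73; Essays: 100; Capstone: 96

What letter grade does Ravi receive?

B

Participation (73) ≤ Discussion (92), so Discussion stays at 92.
Weighted total:
  Discussion 92 × 0.1 = 9.2
  Participation 73 × 0.33 = 24.09
  Essays 100 × 0.27 = 27
  Capstone 96 × 0.3 = 28.8
Sum = 89.09
89.09 is ≥ 80 and < 90 → B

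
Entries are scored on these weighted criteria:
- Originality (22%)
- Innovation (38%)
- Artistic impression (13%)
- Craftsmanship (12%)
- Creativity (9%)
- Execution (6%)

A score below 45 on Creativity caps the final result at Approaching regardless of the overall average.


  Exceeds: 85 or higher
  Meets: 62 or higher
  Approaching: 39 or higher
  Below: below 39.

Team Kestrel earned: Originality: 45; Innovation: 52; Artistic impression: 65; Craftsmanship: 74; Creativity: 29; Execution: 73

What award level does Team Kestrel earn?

Approaching

Creativity score 29 < 45: minimum not met.
Weighted total:
  Originality 45 × 0.22 = 9.9
  Innovation 52 × 0.38 = 19.76
  Artistic impression 65 × 0.13 = 8.45
  Craftsmanship 74 × 0.12 = 8.88
  Creativity 29 × 0.09 = 2.61
  Execution 73 × 0.06 = 4.38
Sum = 53.98
53.98 would be Approaching; cap at Approaching applies → Approaching.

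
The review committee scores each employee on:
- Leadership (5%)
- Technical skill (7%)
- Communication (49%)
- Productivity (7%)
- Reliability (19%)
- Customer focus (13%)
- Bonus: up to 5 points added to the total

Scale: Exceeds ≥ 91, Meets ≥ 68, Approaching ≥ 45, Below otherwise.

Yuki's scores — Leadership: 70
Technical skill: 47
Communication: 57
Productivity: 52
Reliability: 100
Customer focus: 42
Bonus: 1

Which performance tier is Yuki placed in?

Approaching

Weighted total:
  Leadership 70 × 0.05 = 3.5
  Technical skill 47 × 0.07 = 3.29
  Communication 57 × 0.49 = 27.93
  Productivity 52 × 0.07 = 3.64
  Reliability 100 × 0.19 = 19
  Customer focus 42 × 0.13 = 5.46
Sum = 62.82
Bonus: 62.82 + 1 = 63.82
63.82 is ≥ 45 and < 68 → Approaching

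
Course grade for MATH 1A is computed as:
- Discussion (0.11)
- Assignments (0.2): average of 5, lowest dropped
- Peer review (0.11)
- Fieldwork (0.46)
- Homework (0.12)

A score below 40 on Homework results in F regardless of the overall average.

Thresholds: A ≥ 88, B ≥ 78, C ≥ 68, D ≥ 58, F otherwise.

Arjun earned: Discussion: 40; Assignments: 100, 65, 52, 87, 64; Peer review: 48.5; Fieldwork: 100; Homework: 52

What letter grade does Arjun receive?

C

Assignments: drop 52 → average of remaining 4 = 316/4 = 79
Homework score 52 ≥ 40: minimum met.
Weighted total:
  Discussion 40 × 0.11 = 4.4
  Assignments 79 × 0.2 = 15.8
  Peer review 48.5 × 0.11 = 5.335
  Fieldwork 100 × 0.46 = 46
  Homework 52 × 0.12 = 6.24
Sum = 77.775
77.775 is ≥ 68 and < 78 → C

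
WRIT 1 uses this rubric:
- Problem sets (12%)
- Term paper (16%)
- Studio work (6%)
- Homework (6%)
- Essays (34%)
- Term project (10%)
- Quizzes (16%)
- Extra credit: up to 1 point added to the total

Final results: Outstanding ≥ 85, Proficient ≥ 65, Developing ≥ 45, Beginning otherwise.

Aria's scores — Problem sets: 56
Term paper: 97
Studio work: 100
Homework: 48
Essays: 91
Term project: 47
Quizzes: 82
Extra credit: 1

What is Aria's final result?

Weighted total:
  Problem sets 56 × 0.12 = 6.72
  Term paper 97 × 0.16 = 15.52
  Studio work 100 × 0.06 = 6
  Homework 48 × 0.06 = 2.88
  Essays 91 × 0.34 = 30.94
  Term project 47 × 0.1 = 4.7
  Quizzes 82 × 0.16 = 13.12
Sum = 79.88
Extra credit: 79.88 + 1 = 80.88
80.88 is ≥ 65 and < 85 → Proficient

Proficient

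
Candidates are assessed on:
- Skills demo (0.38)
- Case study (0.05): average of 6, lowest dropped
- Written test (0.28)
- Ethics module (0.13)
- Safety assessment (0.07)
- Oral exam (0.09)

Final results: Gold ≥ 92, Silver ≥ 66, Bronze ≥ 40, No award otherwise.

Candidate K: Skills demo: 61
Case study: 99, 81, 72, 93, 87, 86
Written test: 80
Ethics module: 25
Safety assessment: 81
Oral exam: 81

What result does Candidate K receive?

Case study: drop 72 → average of remaining 5 = 446/5 = 89.2
Weighted total:
  Skills demo 61 × 0.38 = 23.18
  Case study 89.2 × 0.05 = 4.46
  Written test 80 × 0.28 = 22.4
  Ethics module 25 × 0.13 = 3.25
  Safety assessment 81 × 0.07 = 5.67
  Oral exam 81 × 0.09 = 7.29
Sum = 66.25
66.25 is ≥ 66 and < 92 → Silver

Silver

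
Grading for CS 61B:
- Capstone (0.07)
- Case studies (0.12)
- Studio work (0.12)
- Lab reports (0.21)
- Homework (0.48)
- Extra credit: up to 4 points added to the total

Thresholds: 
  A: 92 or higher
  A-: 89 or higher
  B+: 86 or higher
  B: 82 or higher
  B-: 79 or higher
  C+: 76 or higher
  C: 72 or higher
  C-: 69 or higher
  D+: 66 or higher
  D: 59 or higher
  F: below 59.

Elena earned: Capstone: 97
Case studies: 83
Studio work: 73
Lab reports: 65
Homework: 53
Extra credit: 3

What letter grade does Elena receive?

D+

Weighted total:
  Capstone 97 × 0.07 = 6.79
  Case studies 83 × 0.12 = 9.96
  Studio work 73 × 0.12 = 8.76
  Lab reports 65 × 0.21 = 13.65
  Homework 53 × 0.48 = 25.44
Sum = 64.6
Extra credit: 64.6 + 3 = 67.6
67.6 is ≥ 66 and < 69 → D+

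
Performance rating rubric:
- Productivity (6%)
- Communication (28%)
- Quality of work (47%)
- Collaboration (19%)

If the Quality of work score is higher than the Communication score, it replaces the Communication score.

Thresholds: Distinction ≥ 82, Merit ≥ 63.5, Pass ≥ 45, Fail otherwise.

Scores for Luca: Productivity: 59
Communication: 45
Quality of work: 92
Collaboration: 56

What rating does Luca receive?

Distinction

Quality of work (92) > Communication (45), so Communication counts as 92.
Weighted total:
  Productivity 59 × 0.06 = 3.54
  Communication 92 × 0.28 = 25.76
  Quality of work 92 × 0.47 = 43.24
  Collaboration 56 × 0.19 = 10.64
Sum = 83.18
83.18 ≥ 82 → Distinction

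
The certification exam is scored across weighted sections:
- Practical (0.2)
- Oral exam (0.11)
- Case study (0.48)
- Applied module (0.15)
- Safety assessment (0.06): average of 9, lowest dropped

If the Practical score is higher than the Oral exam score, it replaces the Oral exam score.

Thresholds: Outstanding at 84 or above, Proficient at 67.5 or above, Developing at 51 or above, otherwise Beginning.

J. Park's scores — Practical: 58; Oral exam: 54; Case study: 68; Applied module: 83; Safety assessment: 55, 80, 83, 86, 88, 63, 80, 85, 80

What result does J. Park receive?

Proficient

Safety assessment: drop 55 → average of remaining 8 = 645/8 = 80.625
Practical (58) > Oral exam (54), so Oral exam counts as 58.
Weighted total:
  Practical 58 × 0.2 = 11.6
  Oral exam 58 × 0.11 = 6.38
  Case study 68 × 0.48 = 32.64
  Applied module 83 × 0.15 = 12.45
  Safety assessment 80.625 × 0.06 = 4.8375
Sum = 67.9075
67.9075 is ≥ 67.5 and < 84 → Proficient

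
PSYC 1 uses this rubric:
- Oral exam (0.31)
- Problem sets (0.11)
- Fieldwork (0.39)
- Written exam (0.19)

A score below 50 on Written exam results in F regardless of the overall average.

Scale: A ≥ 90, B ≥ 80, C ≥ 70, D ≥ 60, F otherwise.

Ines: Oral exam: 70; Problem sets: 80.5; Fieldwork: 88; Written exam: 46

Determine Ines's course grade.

Written exam score 46 < 50: minimum not met.
Weighted total:
  Oral exam 70 × 0.31 = 21.7
  Problem sets 80.5 × 0.11 = 8.855
  Fieldwork 88 × 0.39 = 34.32
  Written exam 46 × 0.19 = 8.74
Sum = 73.615
Because the Written exam minimum was not met, the result is F.

F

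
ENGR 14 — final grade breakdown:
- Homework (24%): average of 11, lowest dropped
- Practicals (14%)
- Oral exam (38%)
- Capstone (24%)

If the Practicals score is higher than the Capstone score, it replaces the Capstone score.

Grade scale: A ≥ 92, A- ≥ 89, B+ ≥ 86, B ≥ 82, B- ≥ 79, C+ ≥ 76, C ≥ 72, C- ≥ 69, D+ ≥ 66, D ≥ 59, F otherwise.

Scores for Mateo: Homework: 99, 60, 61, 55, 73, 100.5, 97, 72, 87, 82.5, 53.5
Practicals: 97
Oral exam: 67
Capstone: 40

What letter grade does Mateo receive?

B-

Homework: drop 53.5 → average of remaining 10 = 787/10 = 78.7
Practicals (97) > Capstone (40), so Capstone counts as 97.
Weighted total:
  Homework 78.7 × 0.24 = 18.888
  Practicals 97 × 0.14 = 13.58
  Oral exam 67 × 0.38 = 25.46
  Capstone 97 × 0.24 = 23.28
Sum = 81.208
81.208 is ≥ 79 and < 82 → B-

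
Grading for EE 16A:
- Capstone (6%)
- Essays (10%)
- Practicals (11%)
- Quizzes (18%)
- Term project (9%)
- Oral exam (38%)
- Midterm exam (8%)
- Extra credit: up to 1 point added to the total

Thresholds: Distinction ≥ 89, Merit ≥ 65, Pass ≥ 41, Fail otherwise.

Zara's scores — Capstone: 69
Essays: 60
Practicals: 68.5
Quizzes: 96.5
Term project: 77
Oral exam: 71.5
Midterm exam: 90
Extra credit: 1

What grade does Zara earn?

Merit

Weighted total:
  Capstone 69 × 0.06 = 4.14
  Essays 60 × 0.1 = 6
  Practicals 68.5 × 0.11 = 7.535
  Quizzes 96.5 × 0.18 = 17.37
  Term project 77 × 0.09 = 6.93
  Oral exam 71.5 × 0.38 = 27.17
  Midterm exam 90 × 0.08 = 7.2
Sum = 76.345
Extra credit: 76.345 + 1 = 77.345
77.345 is ≥ 65 and < 89 → Merit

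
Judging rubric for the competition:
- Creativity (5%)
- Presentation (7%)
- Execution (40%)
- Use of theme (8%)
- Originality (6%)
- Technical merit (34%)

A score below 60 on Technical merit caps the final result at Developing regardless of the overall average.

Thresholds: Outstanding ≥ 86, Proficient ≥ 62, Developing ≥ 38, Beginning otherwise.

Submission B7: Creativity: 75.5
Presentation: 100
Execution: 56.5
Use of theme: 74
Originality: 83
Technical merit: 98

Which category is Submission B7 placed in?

Technical merit score 98 ≥ 60: minimum met.
Weighted total:
  Creativity 75.5 × 0.05 = 3.775
  Presentation 100 × 0.07 = 7
  Execution 56.5 × 0.4 = 22.6
  Use of theme 74 × 0.08 = 5.92
  Originality 83 × 0.06 = 4.98
  Technical merit 98 × 0.34 = 33.32
Sum = 77.595
77.595 is ≥ 62 and < 86 → Proficient

Proficient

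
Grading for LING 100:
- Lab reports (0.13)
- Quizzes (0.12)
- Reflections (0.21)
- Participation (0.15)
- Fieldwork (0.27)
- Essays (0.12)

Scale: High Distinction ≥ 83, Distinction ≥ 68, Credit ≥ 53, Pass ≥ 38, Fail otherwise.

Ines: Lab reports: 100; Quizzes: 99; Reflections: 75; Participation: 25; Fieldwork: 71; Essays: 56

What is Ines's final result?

Weighted total:
  Lab reports 100 × 0.13 = 13
  Quizzes 99 × 0.12 = 11.88
  Reflections 75 × 0.21 = 15.75
  Participation 25 × 0.15 = 3.75
  Fieldwork 71 × 0.27 = 19.17
  Essays 56 × 0.12 = 6.72
Sum = 70.27
70.27 is ≥ 68 and < 83 → Distinction

Distinction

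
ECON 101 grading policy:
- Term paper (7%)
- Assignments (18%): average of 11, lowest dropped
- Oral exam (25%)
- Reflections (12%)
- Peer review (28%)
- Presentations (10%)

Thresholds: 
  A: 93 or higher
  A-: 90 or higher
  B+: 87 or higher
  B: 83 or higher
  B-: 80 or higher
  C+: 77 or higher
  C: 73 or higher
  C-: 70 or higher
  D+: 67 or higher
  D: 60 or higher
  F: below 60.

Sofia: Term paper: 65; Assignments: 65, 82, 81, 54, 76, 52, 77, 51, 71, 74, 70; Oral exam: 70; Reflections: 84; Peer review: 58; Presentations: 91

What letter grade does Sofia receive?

C-

Assignments: drop 51 → average of remaining 10 = 702/10 = 70.2
Weighted total:
  Term paper 65 × 0.07 = 4.55
  Assignments 70.2 × 0.18 = 12.636
  Oral exam 70 × 0.25 = 17.5
  Reflections 84 × 0.12 = 10.08
  Peer review 58 × 0.28 = 16.24
  Presentations 91 × 0.1 = 9.1
Sum = 70.106
70.106 is ≥ 70 and < 73 → C-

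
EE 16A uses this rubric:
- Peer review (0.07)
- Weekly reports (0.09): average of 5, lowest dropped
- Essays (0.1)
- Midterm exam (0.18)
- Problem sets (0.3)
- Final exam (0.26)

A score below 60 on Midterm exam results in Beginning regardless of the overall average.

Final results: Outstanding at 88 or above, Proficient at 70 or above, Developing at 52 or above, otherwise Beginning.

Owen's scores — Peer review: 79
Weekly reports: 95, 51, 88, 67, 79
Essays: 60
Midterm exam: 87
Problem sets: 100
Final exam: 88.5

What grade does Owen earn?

Proficient

Weekly reports: drop 51 → average of remaining 4 = 329/4 = 82.25
Midterm exam score 87 ≥ 60: minimum met.
Weighted total:
  Peer review 79 × 0.07 = 5.53
  Weekly reports 82.25 × 0.09 = 7.4025
  Essays 60 × 0.1 = 6
  Midterm exam 87 × 0.18 = 15.66
  Problem sets 100 × 0.3 = 30
  Final exam 88.5 × 0.26 = 23.01
Sum = 87.6025
87.6025 is ≥ 70 and < 88 → Proficient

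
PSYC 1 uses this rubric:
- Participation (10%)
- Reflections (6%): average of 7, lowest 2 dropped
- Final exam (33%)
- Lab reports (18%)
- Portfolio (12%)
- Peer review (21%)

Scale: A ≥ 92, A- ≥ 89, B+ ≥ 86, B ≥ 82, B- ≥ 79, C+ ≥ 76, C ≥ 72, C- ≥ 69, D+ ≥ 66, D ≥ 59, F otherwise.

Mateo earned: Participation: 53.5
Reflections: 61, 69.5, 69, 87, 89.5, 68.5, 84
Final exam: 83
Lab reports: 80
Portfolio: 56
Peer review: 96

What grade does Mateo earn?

C+

Reflections: drop 61, 68.5 → average of remaining 5 = 399/5 = 79.8
Weighted total:
  Participation 53.5 × 0.1 = 5.35
  Reflections 79.8 × 0.06 = 4.788
  Final exam 83 × 0.33 = 27.39
  Lab reports 80 × 0.18 = 14.4
  Portfolio 56 × 0.12 = 6.72
  Peer review 96 × 0.21 = 20.16
Sum = 78.808
78.808 is ≥ 76 and < 79 → C+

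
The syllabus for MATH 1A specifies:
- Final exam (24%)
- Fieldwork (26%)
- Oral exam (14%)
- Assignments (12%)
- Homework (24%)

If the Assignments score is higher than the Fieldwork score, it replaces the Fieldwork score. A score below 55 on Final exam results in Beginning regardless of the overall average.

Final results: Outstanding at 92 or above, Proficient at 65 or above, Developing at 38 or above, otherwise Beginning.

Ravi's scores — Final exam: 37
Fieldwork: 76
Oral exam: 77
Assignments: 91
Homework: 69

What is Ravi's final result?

Beginning

Assignments (91) > Fieldwork (76), so Fieldwork counts as 91.
Final exam score 37 < 55: minimum not met.
Weighted total:
  Final exam 37 × 0.24 = 8.88
  Fieldwork 91 × 0.26 = 23.66
  Oral exam 77 × 0.14 = 10.78
  Assignments 91 × 0.12 = 10.92
  Homework 69 × 0.24 = 16.56
Sum = 70.8
Because the Final exam minimum was not met, the result is Beginning.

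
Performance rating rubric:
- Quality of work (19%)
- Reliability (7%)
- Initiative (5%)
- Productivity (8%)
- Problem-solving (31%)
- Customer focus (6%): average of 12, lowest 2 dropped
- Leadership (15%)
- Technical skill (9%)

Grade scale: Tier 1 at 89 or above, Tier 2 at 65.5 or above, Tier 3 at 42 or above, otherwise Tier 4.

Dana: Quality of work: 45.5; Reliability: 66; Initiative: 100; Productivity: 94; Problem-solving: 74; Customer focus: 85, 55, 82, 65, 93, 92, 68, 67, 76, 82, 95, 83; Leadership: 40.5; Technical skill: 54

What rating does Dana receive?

Customer focus: drop 55, 65 → average of remaining 10 = 823/10 = 82.3
Weighted total:
  Quality of work 45.5 × 0.19 = 8.645
  Reliability 66 × 0.07 = 4.62
  Initiative 100 × 0.05 = 5
  Productivity 94 × 0.08 = 7.52
  Problem-solving 74 × 0.31 = 22.94
  Customer focus 82.3 × 0.06 = 4.938
  Leadership 40.5 × 0.15 = 6.075
  Technical skill 54 × 0.09 = 4.86
Sum = 64.598
64.598 is ≥ 42 and < 65.5 → Tier 3

Tier 3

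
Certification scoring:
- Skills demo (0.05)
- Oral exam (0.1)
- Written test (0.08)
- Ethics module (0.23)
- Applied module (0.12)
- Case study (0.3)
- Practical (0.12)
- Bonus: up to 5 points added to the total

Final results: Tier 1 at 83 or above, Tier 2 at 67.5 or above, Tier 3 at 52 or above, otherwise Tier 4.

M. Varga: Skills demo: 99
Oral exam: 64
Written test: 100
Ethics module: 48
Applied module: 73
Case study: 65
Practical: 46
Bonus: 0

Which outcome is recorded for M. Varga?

Weighted total:
  Skills demo 99 × 0.05 = 4.95
  Oral exam 64 × 0.1 = 6.4
  Written test 100 × 0.08 = 8
  Ethics module 48 × 0.23 = 11.04
  Applied module 73 × 0.12 = 8.76
  Case study 65 × 0.3 = 19.5
  Practical 46 × 0.12 = 5.52
Sum = 64.17
Bonus: 64.17 + 0 = 64.17
64.17 is ≥ 52 and < 67.5 → Tier 3

Tier 3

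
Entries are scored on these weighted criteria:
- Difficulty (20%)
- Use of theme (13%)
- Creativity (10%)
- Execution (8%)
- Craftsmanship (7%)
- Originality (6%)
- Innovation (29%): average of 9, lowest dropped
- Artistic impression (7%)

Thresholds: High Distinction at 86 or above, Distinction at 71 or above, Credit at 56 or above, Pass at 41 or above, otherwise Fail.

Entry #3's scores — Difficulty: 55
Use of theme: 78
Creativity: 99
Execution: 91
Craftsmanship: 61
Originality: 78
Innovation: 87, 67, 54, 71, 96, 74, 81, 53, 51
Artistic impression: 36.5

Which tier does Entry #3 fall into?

Credit

Innovation: drop 51 → average of remaining 8 = 583/8 = 72.875
Weighted total:
  Difficulty 55 × 0.2 = 11
  Use of theme 78 × 0.13 = 10.14
  Creativity 99 × 0.1 = 9.9
  Execution 91 × 0.08 = 7.28
  Craftsmanship 61 × 0.07 = 4.27
  Originality 78 × 0.06 = 4.68
  Innovation 72.875 × 0.29 = 21.13375
  Artistic impression 36.5 × 0.07 = 2.555
Sum = 70.95875
70.95875 is ≥ 56 and < 71 → Credit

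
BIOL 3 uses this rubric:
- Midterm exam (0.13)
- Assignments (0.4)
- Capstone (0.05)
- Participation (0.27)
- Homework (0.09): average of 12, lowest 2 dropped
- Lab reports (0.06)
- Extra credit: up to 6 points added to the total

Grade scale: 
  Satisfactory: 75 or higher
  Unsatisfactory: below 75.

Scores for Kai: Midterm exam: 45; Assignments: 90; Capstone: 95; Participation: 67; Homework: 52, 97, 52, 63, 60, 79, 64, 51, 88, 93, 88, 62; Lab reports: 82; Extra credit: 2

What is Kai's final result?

Satisfactory

Homework: drop 51, 52 → average of remaining 10 = 746/10 = 74.6
Weighted total:
  Midterm exam 45 × 0.13 = 5.85
  Assignments 90 × 0.4 = 36
  Capstone 95 × 0.05 = 4.75
  Participation 67 × 0.27 = 18.09
  Homework 74.6 × 0.09 = 6.714
  Lab reports 82 × 0.06 = 4.92
Sum = 76.324
Extra credit: 76.324 + 2 = 78.324
78.324 ≥ 75 → Satisfactory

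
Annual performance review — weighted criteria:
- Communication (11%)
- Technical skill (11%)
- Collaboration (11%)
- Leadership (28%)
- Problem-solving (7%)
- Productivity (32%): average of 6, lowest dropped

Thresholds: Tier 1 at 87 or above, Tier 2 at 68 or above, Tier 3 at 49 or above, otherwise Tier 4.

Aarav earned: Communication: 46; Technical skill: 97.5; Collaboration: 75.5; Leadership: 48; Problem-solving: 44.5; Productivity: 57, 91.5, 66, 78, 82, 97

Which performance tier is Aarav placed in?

Productivity: drop 57 → average of remaining 5 = 414.5/5 = 82.9
Weighted total:
  Communication 46 × 0.11 = 5.06
  Technical skill 97.5 × 0.11 = 10.725
  Collaboration 75.5 × 0.11 = 8.305
  Leadership 48 × 0.28 = 13.44
  Problem-solving 44.5 × 0.07 = 3.115
  Productivity 82.9 × 0.32 = 26.528
Sum = 67.173
67.173 is ≥ 49 and < 68 → Tier 3

Tier 3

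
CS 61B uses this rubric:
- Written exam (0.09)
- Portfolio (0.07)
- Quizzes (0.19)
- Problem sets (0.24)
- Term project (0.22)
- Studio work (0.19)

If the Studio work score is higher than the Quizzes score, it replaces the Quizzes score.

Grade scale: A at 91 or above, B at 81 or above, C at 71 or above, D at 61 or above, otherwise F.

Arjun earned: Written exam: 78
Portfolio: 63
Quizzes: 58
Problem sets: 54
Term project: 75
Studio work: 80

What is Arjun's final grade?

Studio work (80) > Quizzes (58), so Quizzes counts as 80.
Weighted total:
  Written exam 78 × 0.09 = 7.02
  Portfolio 63 × 0.07 = 4.41
  Quizzes 80 × 0.19 = 15.2
  Problem sets 54 × 0.24 = 12.96
  Term project 75 × 0.22 = 16.5
  Studio work 80 × 0.19 = 15.2
Sum = 71.29
71.29 is ≥ 71 and < 81 → C

C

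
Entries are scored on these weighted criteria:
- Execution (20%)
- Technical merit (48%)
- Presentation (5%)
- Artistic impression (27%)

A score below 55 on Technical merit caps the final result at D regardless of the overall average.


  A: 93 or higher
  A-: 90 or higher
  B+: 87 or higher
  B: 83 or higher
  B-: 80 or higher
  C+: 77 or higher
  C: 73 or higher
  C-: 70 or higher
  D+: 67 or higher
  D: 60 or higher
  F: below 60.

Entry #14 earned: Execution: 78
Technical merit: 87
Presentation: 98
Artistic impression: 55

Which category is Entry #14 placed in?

C+

Technical merit score 87 ≥ 55: minimum met.
Weighted total:
  Execution 78 × 0.2 = 15.6
  Technical merit 87 × 0.48 = 41.76
  Presentation 98 × 0.05 = 4.9
  Artistic impression 55 × 0.27 = 14.85
Sum = 77.11
77.11 is ≥ 77 and < 80 → C+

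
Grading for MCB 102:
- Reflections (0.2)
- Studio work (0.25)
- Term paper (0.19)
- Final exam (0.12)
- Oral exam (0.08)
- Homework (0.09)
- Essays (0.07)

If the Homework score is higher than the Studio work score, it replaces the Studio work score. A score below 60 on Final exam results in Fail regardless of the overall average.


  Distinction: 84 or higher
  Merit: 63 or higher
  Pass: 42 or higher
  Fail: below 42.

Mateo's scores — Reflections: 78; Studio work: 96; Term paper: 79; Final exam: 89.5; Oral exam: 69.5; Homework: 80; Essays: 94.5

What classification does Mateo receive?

Homework (80) ≤ Studio work (96), so Studio work stays at 96.
Final exam score 89.5 ≥ 60: minimum met.
Weighted total:
  Reflections 78 × 0.2 = 15.6
  Studio work 96 × 0.25 = 24
  Term paper 79 × 0.19 = 15.01
  Final exam 89.5 × 0.12 = 10.74
  Oral exam 69.5 × 0.08 = 5.56
  Homework 80 × 0.09 = 7.2
  Essays 94.5 × 0.07 = 6.615
Sum = 84.725
84.725 ≥ 84 → Distinction

Distinction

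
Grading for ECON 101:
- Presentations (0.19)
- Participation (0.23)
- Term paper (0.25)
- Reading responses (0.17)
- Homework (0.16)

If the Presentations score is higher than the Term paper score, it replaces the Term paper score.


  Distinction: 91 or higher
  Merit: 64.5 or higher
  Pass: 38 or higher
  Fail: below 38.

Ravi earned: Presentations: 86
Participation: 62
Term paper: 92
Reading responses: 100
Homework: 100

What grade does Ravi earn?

Presentations (86) ≤ Term paper (92), so Term paper stays at 92.
Weighted total:
  Presentations 86 × 0.19 = 16.34
  Participation 62 × 0.23 = 14.26
  Term paper 92 × 0.25 = 23
  Reading responses 100 × 0.17 = 17
  Homework 100 × 0.16 = 16
Sum = 86.6
86.6 is ≥ 64.5 and < 91 → Merit

Merit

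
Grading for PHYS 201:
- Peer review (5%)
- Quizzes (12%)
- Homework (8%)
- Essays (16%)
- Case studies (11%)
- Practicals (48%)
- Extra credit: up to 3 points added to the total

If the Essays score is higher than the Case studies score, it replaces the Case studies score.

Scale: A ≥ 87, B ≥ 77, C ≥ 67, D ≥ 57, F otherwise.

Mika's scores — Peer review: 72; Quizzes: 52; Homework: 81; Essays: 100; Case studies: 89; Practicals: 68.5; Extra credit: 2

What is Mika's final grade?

Essays (100) > Case studies (89), so Case studies counts as 100.
Weighted total:
  Peer review 72 × 0.05 = 3.6
  Quizzes 52 × 0.12 = 6.24
  Homework 81 × 0.08 = 6.48
  Essays 100 × 0.16 = 16
  Case studies 100 × 0.11 = 11
  Practicals 68.5 × 0.48 = 32.88
Sum = 76.2
Extra credit: 76.2 + 2 = 78.2
78.2 is ≥ 77 and < 87 → B

B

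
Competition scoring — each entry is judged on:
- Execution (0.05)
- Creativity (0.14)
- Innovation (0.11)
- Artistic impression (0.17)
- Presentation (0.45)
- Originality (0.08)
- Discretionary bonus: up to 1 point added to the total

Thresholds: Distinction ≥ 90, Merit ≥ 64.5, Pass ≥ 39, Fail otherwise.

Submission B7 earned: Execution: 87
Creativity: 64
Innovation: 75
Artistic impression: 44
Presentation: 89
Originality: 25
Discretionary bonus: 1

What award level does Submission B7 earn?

Weighted total:
  Execution 87 × 0.05 = 4.35
  Creativity 64 × 0.14 = 8.96
  Innovation 75 × 0.11 = 8.25
  Artistic impression 44 × 0.17 = 7.48
  Presentation 89 × 0.45 = 40.05
  Originality 25 × 0.08 = 2
Sum = 71.09
Discretionary bonus: 71.09 + 1 = 72.09
72.09 is ≥ 64.5 and < 90 → Merit

Merit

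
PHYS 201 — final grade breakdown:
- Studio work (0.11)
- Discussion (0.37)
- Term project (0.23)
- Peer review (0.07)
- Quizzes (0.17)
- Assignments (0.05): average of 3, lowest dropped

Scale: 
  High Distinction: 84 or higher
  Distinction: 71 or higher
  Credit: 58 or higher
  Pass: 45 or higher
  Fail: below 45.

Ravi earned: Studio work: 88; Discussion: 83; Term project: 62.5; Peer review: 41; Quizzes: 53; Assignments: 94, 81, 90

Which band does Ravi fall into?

Distinction

Assignments: drop 81 → average of remaining 2 = 184/2 = 92
Weighted total:
  Studio work 88 × 0.11 = 9.68
  Discussion 83 × 0.37 = 30.71
  Term project 62.5 × 0.23 = 14.375
  Peer review 41 × 0.07 = 2.87
  Quizzes 53 × 0.17 = 9.01
  Assignments 92 × 0.05 = 4.6
Sum = 71.245
71.245 is ≥ 71 and < 84 → Distinction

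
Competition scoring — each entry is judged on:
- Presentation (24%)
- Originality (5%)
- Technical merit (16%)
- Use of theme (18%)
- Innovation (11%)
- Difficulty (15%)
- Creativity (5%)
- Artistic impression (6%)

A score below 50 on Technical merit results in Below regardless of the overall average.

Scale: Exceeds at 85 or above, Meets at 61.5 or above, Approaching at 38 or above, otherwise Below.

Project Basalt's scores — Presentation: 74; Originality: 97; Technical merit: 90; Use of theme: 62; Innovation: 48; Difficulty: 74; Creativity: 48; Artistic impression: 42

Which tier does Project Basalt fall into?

Technical merit score 90 ≥ 50: minimum met.
Weighted total:
  Presentation 74 × 0.24 = 17.76
  Originality 97 × 0.05 = 4.85
  Technical merit 90 × 0.16 = 14.4
  Use of theme 62 × 0.18 = 11.16
  Innovation 48 × 0.11 = 5.28
  Difficulty 74 × 0.15 = 11.1
  Creativity 48 × 0.05 = 2.4
  Artistic impression 42 × 0.06 = 2.52
Sum = 69.47
69.47 is ≥ 61.5 and < 85 → Meets

Meets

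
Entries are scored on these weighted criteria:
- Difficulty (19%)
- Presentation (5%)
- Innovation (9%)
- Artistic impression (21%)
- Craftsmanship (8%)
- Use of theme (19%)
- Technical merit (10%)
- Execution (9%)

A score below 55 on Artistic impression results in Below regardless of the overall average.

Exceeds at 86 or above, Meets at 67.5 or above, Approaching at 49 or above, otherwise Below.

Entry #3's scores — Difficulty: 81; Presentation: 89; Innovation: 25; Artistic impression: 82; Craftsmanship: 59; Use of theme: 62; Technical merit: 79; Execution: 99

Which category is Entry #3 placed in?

Artistic impression score 82 ≥ 55: minimum met.
Weighted total:
  Difficulty 81 × 0.19 = 15.39
  Presentation 89 × 0.05 = 4.45
  Innovation 25 × 0.09 = 2.25
  Artistic impression 82 × 0.21 = 17.22
  Craftsmanship 59 × 0.08 = 4.72
  Use of theme 62 × 0.19 = 11.78
  Technical merit 79 × 0.1 = 7.9
  Execution 99 × 0.09 = 8.91
Sum = 72.62
72.62 is ≥ 67.5 and < 86 → Meets

Meets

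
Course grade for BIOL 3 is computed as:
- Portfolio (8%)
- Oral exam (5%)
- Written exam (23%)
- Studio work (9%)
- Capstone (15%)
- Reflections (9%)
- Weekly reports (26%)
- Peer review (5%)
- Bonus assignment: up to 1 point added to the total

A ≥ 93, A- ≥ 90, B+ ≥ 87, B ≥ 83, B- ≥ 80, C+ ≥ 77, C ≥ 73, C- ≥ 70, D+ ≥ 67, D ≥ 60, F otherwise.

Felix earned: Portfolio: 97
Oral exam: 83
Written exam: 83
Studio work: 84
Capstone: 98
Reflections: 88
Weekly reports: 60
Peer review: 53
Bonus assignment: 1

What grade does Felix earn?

Weighted total:
  Portfolio 97 × 0.08 = 7.76
  Oral exam 83 × 0.05 = 4.15
  Written exam 83 × 0.23 = 19.09
  Studio work 84 × 0.09 = 7.56
  Capstone 98 × 0.15 = 14.7
  Reflections 88 × 0.09 = 7.92
  Weekly reports 60 × 0.26 = 15.6
  Peer review 53 × 0.05 = 2.65
Sum = 79.43
Bonus assignment: 79.43 + 1 = 80.43
80.43 is ≥ 80 and < 83 → B-

B-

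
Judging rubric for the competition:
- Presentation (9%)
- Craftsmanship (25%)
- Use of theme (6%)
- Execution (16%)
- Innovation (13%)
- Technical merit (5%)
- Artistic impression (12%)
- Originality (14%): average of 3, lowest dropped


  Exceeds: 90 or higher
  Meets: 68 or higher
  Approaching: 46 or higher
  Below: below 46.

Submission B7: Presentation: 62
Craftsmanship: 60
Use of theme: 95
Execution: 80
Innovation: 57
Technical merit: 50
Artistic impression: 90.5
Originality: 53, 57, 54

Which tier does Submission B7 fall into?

Originality: drop 53 → average of remaining 2 = 111/2 = 55.5
Weighted total:
  Presentation 62 × 0.09 = 5.58
  Craftsmanship 60 × 0.25 = 15
  Use of theme 95 × 0.06 = 5.7
  Execution 80 × 0.16 = 12.8
  Innovation 57 × 0.13 = 7.41
  Technical merit 50 × 0.05 = 2.5
  Artistic impression 90.5 × 0.12 = 10.86
  Originality 55.5 × 0.14 = 7.77
Sum = 67.62
67.62 is ≥ 46 and < 68 → Approaching

Approaching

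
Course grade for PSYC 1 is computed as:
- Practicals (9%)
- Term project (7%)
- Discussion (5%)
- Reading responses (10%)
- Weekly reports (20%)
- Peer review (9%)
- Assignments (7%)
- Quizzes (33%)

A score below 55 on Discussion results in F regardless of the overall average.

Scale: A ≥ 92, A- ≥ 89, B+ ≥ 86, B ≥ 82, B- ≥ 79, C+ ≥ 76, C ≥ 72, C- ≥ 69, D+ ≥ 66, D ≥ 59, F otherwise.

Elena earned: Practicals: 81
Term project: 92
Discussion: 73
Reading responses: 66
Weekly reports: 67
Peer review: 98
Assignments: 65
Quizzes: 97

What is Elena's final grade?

B

Discussion score 73 ≥ 55: minimum met.
Weighted total:
  Practicals 81 × 0.09 = 7.29
  Term project 92 × 0.07 = 6.44
  Discussion 73 × 0.05 = 3.65
  Reading responses 66 × 0.1 = 6.6
  Weekly reports 67 × 0.2 = 13.4
  Peer review 98 × 0.09 = 8.82
  Assignments 65 × 0.07 = 4.55
  Quizzes 97 × 0.33 = 32.01
Sum = 82.76
82.76 is ≥ 82 and < 86 → B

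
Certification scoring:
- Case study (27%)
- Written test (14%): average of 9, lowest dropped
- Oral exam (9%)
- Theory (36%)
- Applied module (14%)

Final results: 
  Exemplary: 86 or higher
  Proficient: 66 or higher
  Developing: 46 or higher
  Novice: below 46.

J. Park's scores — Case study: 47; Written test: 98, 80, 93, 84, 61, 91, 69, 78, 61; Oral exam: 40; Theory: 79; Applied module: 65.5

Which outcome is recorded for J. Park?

Written test: drop 61 → average of remaining 8 = 654/8 = 81.75
Weighted total:
  Case study 47 × 0.27 = 12.69
  Written test 81.75 × 0.14 = 11.445
  Oral exam 40 × 0.09 = 3.6
  Theory 79 × 0.36 = 28.44
  Applied module 65.5 × 0.14 = 9.17
Sum = 65.345
65.345 is ≥ 46 and < 66 → Developing

Developing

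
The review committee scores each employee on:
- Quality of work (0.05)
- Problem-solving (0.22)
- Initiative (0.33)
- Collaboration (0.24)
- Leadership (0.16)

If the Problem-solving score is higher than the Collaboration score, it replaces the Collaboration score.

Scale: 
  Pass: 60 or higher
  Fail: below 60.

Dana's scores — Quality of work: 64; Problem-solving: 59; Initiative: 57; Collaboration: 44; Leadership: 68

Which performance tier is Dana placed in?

Pass

Problem-solving (59) > Collaboration (44), so Collaboration counts as 59.
Weighted total:
  Quality of work 64 × 0.05 = 3.2
  Problem-solving 59 × 0.22 = 12.98
  Initiative 57 × 0.33 = 18.81
  Collaboration 59 × 0.24 = 14.16
  Leadership 68 × 0.16 = 10.88
Sum = 60.03
60.03 ≥ 60 → Pass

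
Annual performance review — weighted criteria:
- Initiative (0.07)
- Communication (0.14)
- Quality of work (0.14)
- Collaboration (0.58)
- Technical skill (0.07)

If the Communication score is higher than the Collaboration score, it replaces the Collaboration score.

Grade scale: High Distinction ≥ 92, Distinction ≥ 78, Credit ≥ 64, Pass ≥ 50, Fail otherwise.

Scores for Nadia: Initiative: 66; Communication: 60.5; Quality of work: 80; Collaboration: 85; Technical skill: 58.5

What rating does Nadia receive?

Credit

Communication (60.5) ≤ Collaboration (85), so Collaboration stays at 85.
Weighted total:
  Initiative 66 × 0.07 = 4.62
  Communication 60.5 × 0.14 = 8.47
  Quality of work 80 × 0.14 = 11.2
  Collaboration 85 × 0.58 = 49.3
  Technical skill 58.5 × 0.07 = 4.095
Sum = 77.685
77.685 is ≥ 64 and < 78 → Credit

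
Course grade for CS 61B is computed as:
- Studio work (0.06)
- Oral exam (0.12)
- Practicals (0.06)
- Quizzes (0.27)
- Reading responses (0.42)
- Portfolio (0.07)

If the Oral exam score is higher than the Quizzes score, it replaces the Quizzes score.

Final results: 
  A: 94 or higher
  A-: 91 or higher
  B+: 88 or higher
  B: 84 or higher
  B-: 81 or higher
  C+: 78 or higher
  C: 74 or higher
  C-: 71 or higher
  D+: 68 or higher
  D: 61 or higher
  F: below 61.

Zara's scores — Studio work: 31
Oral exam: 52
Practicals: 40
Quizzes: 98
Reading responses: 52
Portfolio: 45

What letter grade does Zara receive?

Oral exam (52) ≤ Quizzes (98), so Quizzes stays at 98.
Weighted total:
  Studio work 31 × 0.06 = 1.86
  Oral exam 52 × 0.12 = 6.24
  Practicals 40 × 0.06 = 2.4
  Quizzes 98 × 0.27 = 26.46
  Reading responses 52 × 0.42 = 21.84
  Portfolio 45 × 0.07 = 3.15
Sum = 61.95
61.95 is ≥ 61 and < 68 → D

D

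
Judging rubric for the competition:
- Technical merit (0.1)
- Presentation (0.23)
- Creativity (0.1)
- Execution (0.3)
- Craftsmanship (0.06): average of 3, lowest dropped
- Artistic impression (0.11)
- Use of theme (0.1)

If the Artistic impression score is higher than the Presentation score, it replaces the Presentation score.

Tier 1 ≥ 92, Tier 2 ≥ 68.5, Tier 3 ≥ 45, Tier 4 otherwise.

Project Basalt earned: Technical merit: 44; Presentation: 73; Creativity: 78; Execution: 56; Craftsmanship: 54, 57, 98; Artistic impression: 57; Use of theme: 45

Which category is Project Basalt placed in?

Craftsmanship: drop 54 → average of remaining 2 = 155/2 = 77.5
Artistic impression (57) ≤ Presentation (73), so Presentation stays at 73.
Weighted total:
  Technical merit 44 × 0.1 = 4.4
  Presentation 73 × 0.23 = 16.79
  Creativity 78 × 0.1 = 7.8
  Execution 56 × 0.3 = 16.8
  Craftsmanship 77.5 × 0.06 = 4.65
  Artistic impression 57 × 0.11 = 6.27
  Use of theme 45 × 0.1 = 4.5
Sum = 61.21
61.21 is ≥ 45 and < 68.5 → Tier 3

Tier 3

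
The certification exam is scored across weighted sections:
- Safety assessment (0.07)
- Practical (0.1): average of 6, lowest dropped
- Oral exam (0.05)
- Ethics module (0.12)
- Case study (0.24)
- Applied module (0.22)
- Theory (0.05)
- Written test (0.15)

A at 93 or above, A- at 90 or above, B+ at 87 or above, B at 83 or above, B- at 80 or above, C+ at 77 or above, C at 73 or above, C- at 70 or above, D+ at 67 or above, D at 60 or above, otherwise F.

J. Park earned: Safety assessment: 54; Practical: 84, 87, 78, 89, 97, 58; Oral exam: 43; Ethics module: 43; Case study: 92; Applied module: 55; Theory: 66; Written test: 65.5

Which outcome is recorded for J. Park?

Practical: drop 58 → average of remaining 5 = 435/5 = 87
Weighted total:
  Safety assessment 54 × 0.07 = 3.78
  Practical 87 × 0.1 = 8.7
  Oral exam 43 × 0.05 = 2.15
  Ethics module 43 × 0.12 = 5.16
  Case study 92 × 0.24 = 22.08
  Applied module 55 × 0.22 = 12.1
  Theory 66 × 0.05 = 3.3
  Written test 65.5 × 0.15 = 9.825
Sum = 67.095
67.095 is ≥ 67 and < 70 → D+

D+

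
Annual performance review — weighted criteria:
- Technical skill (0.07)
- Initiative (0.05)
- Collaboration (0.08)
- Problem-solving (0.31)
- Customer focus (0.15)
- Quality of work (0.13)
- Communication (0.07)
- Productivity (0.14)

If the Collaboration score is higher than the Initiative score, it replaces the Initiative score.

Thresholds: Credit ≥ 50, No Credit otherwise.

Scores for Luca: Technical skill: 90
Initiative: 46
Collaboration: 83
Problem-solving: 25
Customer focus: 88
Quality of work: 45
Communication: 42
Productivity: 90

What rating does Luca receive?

Collaboration (83) > Initiative (46), so Initiative counts as 83.
Weighted total:
  Technical skill 90 × 0.07 = 6.3
  Initiative 83 × 0.05 = 4.15
  Collaboration 83 × 0.08 = 6.64
  Problem-solving 25 × 0.31 = 7.75
  Customer focus 88 × 0.15 = 13.2
  Quality of work 45 × 0.13 = 5.85
  Communication 42 × 0.07 = 2.94
  Productivity 90 × 0.14 = 12.6
Sum = 59.43
59.43 ≥ 50 → Credit

Credit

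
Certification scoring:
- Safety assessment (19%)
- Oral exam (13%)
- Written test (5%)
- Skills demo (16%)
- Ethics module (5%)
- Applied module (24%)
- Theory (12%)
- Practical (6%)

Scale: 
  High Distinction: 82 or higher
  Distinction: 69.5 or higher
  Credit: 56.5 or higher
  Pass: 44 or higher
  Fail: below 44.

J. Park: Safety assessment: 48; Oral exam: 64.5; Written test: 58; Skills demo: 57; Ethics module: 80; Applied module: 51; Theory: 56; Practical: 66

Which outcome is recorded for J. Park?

Weighted total:
  Safety assessment 48 × 0.19 = 9.12
  Oral exam 64.5 × 0.13 = 8.385
  Written test 58 × 0.05 = 2.9
  Skills demo 57 × 0.16 = 9.12
  Ethics module 80 × 0.05 = 4
  Applied module 51 × 0.24 = 12.24
  Theory 56 × 0.12 = 6.72
  Practical 66 × 0.06 = 3.96
Sum = 56.445
56.445 is ≥ 44 and < 56.5 → Pass

Pass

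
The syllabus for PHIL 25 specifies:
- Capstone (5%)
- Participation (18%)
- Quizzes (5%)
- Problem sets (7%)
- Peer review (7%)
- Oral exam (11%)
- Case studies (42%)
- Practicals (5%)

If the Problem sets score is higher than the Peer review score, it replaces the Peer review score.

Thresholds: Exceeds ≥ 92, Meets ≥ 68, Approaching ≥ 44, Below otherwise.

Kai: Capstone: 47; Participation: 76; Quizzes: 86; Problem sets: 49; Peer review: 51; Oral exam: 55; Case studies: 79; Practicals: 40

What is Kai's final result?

Meets

Problem sets (49) ≤ Peer review (51), so Peer review stays at 51.
Weighted total:
  Capstone 47 × 0.05 = 2.35
  Participation 76 × 0.18 = 13.68
  Quizzes 86 × 0.05 = 4.3
  Problem sets 49 × 0.07 = 3.43
  Peer review 51 × 0.07 = 3.57
  Oral exam 55 × 0.11 = 6.05
  Case studies 79 × 0.42 = 33.18
  Practicals 40 × 0.05 = 2
Sum = 68.56
68.56 is ≥ 68 and < 92 → Meets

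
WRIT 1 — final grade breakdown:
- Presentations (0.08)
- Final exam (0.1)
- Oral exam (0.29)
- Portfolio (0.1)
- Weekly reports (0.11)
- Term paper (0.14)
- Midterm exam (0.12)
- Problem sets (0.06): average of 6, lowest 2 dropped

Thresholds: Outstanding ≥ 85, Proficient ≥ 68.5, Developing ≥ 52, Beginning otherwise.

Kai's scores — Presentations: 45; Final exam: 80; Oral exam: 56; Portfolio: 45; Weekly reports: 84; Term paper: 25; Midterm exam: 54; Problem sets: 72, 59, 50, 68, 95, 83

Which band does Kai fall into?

Developing

Problem sets: drop 50, 59 → average of remaining 4 = 318/4 = 79.5
Weighted total:
  Presentations 45 × 0.08 = 3.6
  Final exam 80 × 0.1 = 8
  Oral exam 56 × 0.29 = 16.24
  Portfolio 45 × 0.1 = 4.5
  Weekly reports 84 × 0.11 = 9.24
  Term paper 25 × 0.14 = 3.5
  Midterm exam 54 × 0.12 = 6.48
  Problem sets 79.5 × 0.06 = 4.77
Sum = 56.33
56.33 is ≥ 52 and < 68.5 → Developing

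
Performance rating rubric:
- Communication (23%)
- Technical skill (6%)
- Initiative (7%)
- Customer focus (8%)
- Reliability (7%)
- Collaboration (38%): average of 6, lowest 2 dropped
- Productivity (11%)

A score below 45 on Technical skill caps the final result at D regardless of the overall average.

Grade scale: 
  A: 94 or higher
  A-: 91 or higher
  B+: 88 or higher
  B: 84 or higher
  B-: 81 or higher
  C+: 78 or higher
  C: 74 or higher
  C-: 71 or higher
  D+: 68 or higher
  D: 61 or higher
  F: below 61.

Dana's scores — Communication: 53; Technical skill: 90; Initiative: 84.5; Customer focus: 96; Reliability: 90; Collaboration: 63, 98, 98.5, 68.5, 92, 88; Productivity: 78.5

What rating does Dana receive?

Collaboration: drop 63, 68.5 → average of remaining 4 = 376.5/4 = 94.125
Technical skill score 90 ≥ 45: minimum met.
Weighted total:
  Communication 53 × 0.23 = 12.19
  Technical skill 90 × 0.06 = 5.4
  Initiative 84.5 × 0.07 = 5.915
  Customer focus 96 × 0.08 = 7.68
  Reliability 90 × 0.07 = 6.3
  Collaboration 94.125 × 0.38 = 35.7675
  Productivity 78.5 × 0.11 = 8.635
Sum = 81.8875
81.8875 is ≥ 81 and < 84 → B-

B-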